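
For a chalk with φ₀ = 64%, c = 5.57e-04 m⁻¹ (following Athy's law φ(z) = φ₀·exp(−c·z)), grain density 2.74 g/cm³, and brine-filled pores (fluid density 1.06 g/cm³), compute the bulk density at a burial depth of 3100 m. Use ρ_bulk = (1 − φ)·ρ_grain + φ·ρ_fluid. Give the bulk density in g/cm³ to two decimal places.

2.55 g/cm³

Working in km (1 km = 1000 m; c in km⁻¹ = c in m⁻¹ × 1000):
Porosity at depth: φ = 0.64·exp(−0.557×3.1) = 0.64×0.1779 = 0.1138
Bulk density: ρ_b = (1−φ)ρ_g + φ·ρ_f = 0.8862×2.74 + 0.1138×1.06
       = 2.428 + 0.121 = 2.549 g/cm³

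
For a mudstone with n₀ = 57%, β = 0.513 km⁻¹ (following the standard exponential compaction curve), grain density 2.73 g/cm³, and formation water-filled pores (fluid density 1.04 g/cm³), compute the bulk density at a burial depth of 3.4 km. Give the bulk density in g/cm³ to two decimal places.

Porosity at depth: n = 0.57·exp(−0.513×3.4) = 0.57×0.1748 = 0.0996
Bulk density: ρ_b = (1−n)ρ_g + n·ρ_f = 0.9004×2.73 + 0.0996×1.04
       = 2.458 + 0.104 = 2.562 g/cm³

2.56 g/cm³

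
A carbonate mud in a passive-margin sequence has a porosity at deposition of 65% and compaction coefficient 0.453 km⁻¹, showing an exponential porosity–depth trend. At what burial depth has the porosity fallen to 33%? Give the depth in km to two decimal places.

1.50 km

Invert Athy's law: d = ln(n₀/n) / k
d = ln(0.65/0.33) / 0.453 = ln(1.97) / 0.453 = 0.6779 / 0.453 = 1.496 km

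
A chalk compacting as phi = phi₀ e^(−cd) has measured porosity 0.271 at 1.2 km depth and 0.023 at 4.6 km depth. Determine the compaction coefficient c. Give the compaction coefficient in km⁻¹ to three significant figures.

0.725 km⁻¹

Athy: phi(d) = phi₀ e^(−cd) ⇒ phi₁/phi₂ = e^{c(d₂−d₁)} ⇒ c = ln(phi₁/phi₂)/(d₂−d₁)
c = ln(0.271/0.023) / (4.6 − 1.2) = ln(11.78) / 3.4 = 2.4666 / 3.4 = 0.7255 km⁻¹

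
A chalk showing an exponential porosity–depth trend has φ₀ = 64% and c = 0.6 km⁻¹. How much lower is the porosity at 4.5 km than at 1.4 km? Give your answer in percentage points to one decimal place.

φ(1.4) = 0.64·e^(−0.6×1.4) = 0.2763
φ(4.5) = 0.64·e^(−0.6×4.5) = 0.0430
Δφ = 0.2763 − 0.0430 = 0.2333

23.3 percentage points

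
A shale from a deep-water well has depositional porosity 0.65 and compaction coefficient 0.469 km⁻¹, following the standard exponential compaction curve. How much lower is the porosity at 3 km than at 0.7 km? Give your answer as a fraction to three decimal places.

0.309

φ(0.7) = 0.65·e^(−0.469×0.7) = 0.4681
φ(3) = 0.65·e^(−0.469×3) = 0.1592
Δφ = 0.4681 − 0.1592 = 0.3089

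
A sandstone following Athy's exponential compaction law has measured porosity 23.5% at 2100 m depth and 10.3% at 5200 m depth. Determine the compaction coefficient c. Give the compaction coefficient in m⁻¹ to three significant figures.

Working in km (1 km = 1000 m; c in km⁻¹ = c in m⁻¹ × 1000):
Athy: n(z) = n₀ e^(−cz) ⇒ n₁/n₂ = e^{c(z₂−z₁)} ⇒ c = ln(n₁/n₂)/(z₂−z₁)
c = ln(0.235/0.103) / (5.2 − 2.1) = ln(2.282) / 3.1 = 0.8249 / 3.1 = 0.2661 km⁻¹

0.000266 m⁻¹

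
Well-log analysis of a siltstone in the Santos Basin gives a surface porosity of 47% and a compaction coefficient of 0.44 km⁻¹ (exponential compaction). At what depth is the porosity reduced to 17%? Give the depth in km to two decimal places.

Invert Athy's law: z = ln(n₀/n) / k
z = ln(0.47/0.17) / 0.44 = ln(2.765) / 0.44 = 1.0169 / 0.44 = 2.311 km

2.31 km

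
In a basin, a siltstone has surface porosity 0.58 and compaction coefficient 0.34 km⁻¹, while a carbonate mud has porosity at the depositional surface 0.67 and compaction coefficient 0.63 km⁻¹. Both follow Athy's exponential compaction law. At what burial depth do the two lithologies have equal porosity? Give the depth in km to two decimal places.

0.50 km

Set n₀ₐ e^(−βₐd) = n₀ᵦ e^(−βᵦd) ⇒ ln(n₀ₐ/n₀ᵦ) = (βₐ − βᵦ)·d
d = ln(0.58/0.67) / (0.34 − 0.63) = -0.1442 / -0.29 = 0.497 km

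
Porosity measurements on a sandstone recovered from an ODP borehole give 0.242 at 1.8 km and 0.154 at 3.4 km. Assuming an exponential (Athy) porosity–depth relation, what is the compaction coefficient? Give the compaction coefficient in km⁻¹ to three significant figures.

Athy: n(Z) = n₀ e^(−βZ) ⇒ n₁/n₂ = e^{β(Z₂−Z₁)} ⇒ β = ln(n₁/n₂)/(Z₂−Z₁)
β = ln(0.242/0.154) / (3.4 − 1.8) = ln(1.571) / 1.6 = 0.4520 / 1.6 = 0.2825 km⁻¹

0.282 km⁻¹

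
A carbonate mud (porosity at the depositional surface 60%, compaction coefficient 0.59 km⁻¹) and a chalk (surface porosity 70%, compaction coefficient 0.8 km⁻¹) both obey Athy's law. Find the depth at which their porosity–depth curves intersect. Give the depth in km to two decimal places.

0.73 km

Set φ₀ₐ e^(−cₐZ) = φ₀ᵦ e^(−cᵦZ) ⇒ ln(φ₀ₐ/φ₀ᵦ) = (cₐ − cᵦ)·Z
Z = ln(0.6/0.7) / (0.59 − 0.8) = -0.1542 / -0.21 = 0.734 km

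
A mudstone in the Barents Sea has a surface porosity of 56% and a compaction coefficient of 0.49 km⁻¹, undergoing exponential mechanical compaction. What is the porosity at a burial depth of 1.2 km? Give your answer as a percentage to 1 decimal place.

31.1%

φ = φ₀·exp(−c·z) = 0.56 × exp(−0.49 × 1.2) = 0.56 × exp(−0.588)
  = 0.56 × 0.5554 = 0.3110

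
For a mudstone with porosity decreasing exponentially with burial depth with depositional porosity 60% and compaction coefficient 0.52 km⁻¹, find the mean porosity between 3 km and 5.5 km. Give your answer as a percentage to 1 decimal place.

⟨φ⟩ = (1/(Z₂−Z₁)) ∫ φ₀ e^(−kZ) dZ = φ₀·(e^(−k·Z₁) − e^(−k·Z₂)) / (k·(Z₂−Z₁))
e^(−0.52×3) = 0.2101; e^(−0.52×5.5) = 0.0573
⟨φ⟩ = 0.6 × (0.2101 − 0.0573) / (0.52 × 2.5) = 0.6 × 0.1176 = 0.0706

7.1%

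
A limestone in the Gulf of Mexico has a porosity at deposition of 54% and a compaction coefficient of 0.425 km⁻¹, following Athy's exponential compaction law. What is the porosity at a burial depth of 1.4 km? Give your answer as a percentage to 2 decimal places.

29.78%

n = n₀·exp(−β·z) = 0.54 × exp(−0.425 × 1.4) = 0.54 × exp(−0.595)
  = 0.54 × 0.5516 = 0.2978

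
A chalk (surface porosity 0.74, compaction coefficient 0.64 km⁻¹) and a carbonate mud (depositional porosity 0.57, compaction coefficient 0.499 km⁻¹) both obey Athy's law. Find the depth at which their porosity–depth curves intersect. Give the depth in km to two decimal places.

Set φ₀ₐ e^(−kₐZ) = φ₀ᵦ e^(−kᵦZ) ⇒ ln(φ₀ₐ/φ₀ᵦ) = (kₐ − kᵦ)·Z
Z = ln(0.74/0.57) / (0.64 − 0.499) = 0.2610 / 0.141 = 1.851 km

1.85 km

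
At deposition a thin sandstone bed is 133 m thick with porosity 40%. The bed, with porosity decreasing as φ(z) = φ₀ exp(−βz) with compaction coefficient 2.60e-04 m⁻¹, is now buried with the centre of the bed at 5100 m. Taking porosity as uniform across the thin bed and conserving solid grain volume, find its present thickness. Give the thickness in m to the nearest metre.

Working in km (1 km = 1000 m; β in km⁻¹ = β in m⁻¹ × 1000):
Porosity at 5.1 km: φ = 0.4·exp(−0.26×5.1) = 0.1062
Solid-volume conservation: h(1−φ) = h₀(1−φ₀) ⇒ h = h₀·(1−φ₀)/(1−φ)
h = 0.133 × (1 − 0.4)/(1 − 0.1062) = 0.133 × 0.6713 = 0.0893 km

89 m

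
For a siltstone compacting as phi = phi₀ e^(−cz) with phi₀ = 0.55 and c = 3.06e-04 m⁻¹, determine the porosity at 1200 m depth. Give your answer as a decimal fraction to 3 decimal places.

0.381

Working in km (1 km = 1000 m; c in km⁻¹ = c in m⁻¹ × 1000):
phi = phi₀·exp(−c·z) = 0.55 × exp(−0.306 × 1.2) = 0.55 × exp(−0.3672)
  = 0.55 × 0.6927 = 0.3810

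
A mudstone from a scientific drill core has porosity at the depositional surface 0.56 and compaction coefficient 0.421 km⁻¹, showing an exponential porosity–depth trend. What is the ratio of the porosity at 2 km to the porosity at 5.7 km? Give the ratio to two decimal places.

4.75

phi(d₁)/phi(d₂) = e^(−c·d₁)/e^(−c·d₂) = e^{c(d₂−d₁)}
= exp(0.421 × 3.7) = exp(1.558) = 4.7479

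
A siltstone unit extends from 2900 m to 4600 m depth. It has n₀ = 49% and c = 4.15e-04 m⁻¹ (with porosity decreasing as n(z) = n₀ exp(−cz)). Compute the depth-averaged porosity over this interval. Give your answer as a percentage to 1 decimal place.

10.6%

Working in km (1 km = 1000 m; c in km⁻¹ = c in m⁻¹ × 1000):
⟨n⟩ = (1/(z₂−z₁)) ∫ n₀ e^(−cz) dz = n₀·(e^(−c·z₁) − e^(−c·z₂)) / (c·(z₂−z₁))
e^(−0.415×2.9) = 0.3001; e^(−0.415×4.6) = 0.1482
⟨n⟩ = 0.49 × (0.3001 − 0.1482) / (0.415 × 1.7) = 0.49 × 0.2153 = 0.1055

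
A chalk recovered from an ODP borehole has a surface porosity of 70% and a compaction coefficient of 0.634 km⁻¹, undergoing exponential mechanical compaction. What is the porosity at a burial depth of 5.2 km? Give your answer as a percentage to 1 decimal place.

n = n₀·exp(−β·Z) = 0.7 × exp(−0.634 × 5.2) = 0.7 × exp(−3.297)
  = 0.7 × 0.0370 = 0.0259

2.6%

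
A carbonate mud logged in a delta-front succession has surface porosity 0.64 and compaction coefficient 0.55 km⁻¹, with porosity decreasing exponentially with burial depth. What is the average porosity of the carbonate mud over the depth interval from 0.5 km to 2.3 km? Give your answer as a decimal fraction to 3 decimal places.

⟨φ⟩ = (1/(d₂−d₁)) ∫ φ₀ e^(−kd) dd = φ₀·(e^(−k·d₁) − e^(−k·d₂)) / (k·(d₂−d₁))
e^(−0.55×0.5) = 0.7596; e^(−0.55×2.3) = 0.2822
⟨φ⟩ = 0.64 × (0.7596 − 0.2822) / (0.55 × 1.8) = 0.64 × 0.4822 = 0.3086

0.309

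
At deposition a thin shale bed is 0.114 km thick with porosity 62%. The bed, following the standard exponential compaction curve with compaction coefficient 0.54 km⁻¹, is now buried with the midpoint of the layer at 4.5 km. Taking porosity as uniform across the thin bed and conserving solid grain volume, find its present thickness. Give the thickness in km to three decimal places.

0.046 km

Porosity at 4.5 km: n = 0.62·exp(−0.54×4.5) = 0.0546
Solid-volume conservation: h(1−n) = h₀(1−n₀) ⇒ h = h₀·(1−n₀)/(1−n)
h = 0.114 × (1 − 0.62)/(1 − 0.0546) = 0.114 × 0.4019 = 0.0458 km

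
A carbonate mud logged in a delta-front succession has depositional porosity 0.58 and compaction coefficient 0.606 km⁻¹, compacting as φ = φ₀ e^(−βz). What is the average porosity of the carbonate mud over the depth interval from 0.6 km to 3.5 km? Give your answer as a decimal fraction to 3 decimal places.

⟨φ⟩ = (1/(z₂−z₁)) ∫ φ₀ e^(−βz) dz = φ₀·(e^(−β·z₁) − e^(−β·z₂)) / (β·(z₂−z₁))
e^(−0.606×0.6) = 0.6952; e^(−0.606×3.5) = 0.1199
⟨φ⟩ = 0.58 × (0.6952 − 0.1199) / (0.606 × 2.9) = 0.58 × 0.3273 = 0.1899

0.190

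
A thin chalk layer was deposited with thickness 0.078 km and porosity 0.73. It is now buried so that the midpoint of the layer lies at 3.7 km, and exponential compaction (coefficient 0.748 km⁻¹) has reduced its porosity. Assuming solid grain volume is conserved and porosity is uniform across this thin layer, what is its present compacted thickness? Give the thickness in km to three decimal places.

Porosity at 3.7 km: φ = 0.73·exp(−0.748×3.7) = 0.0459
Solid-volume conservation: h(1−φ) = h₀(1−φ₀) ⇒ h = h₀·(1−φ₀)/(1−φ)
h = 0.078 × (1 − 0.73)/(1 − 0.0459) = 0.078 × 0.2830 = 0.0221 km

0.022 km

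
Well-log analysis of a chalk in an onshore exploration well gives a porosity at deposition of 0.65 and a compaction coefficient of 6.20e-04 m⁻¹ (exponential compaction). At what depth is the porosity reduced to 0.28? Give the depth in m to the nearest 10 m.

Working in km (1 km = 1000 m; c in km⁻¹ = c in m⁻¹ × 1000):
Invert Athy's law: d = ln(φ₀/φ) / c
d = ln(0.65/0.28) / 0.62 = ln(2.321) / 0.62 = 0.8422 / 0.62 = 1.358 km

1360 m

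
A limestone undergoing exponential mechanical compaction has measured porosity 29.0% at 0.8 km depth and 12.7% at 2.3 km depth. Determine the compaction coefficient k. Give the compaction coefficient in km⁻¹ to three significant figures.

0.550 km⁻¹

Athy: phi(Z) = phi₀ e^(−kZ) ⇒ phi₁/phi₂ = e^{k(Z₂−Z₁)} ⇒ k = ln(phi₁/phi₂)/(Z₂−Z₁)
k = ln(0.29/0.127) / (2.3 − 0.8) = ln(2.283) / 1.5 = 0.8257 / 1.5 = 0.5505 km⁻¹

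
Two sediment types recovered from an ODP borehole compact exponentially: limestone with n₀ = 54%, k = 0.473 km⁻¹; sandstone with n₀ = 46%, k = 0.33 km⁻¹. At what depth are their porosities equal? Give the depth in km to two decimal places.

1.12 km

Set n₀ₐ e^(−kₐZ) = n₀ᵦ e^(−kᵦZ) ⇒ ln(n₀ₐ/n₀ᵦ) = (kₐ − kᵦ)·Z
Z = ln(0.54/0.46) / (0.473 − 0.33) = 0.1603 / 0.143 = 1.121 km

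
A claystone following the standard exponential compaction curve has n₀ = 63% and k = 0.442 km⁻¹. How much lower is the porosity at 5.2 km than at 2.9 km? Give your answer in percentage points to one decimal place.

n(2.9) = 0.63·e^(−0.442×2.9) = 0.1748
n(5.2) = 0.63·e^(−0.442×5.2) = 0.0633
Δn = 0.1748 − 0.0633 = 0.1116

11.2 percentage points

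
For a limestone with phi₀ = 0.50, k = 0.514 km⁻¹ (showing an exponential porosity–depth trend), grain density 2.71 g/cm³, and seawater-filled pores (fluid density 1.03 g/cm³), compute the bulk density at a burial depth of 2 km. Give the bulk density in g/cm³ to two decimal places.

Porosity at depth: phi = 0.5·exp(−0.514×2) = 0.5×0.3577 = 0.1789
Bulk density: ρ_b = (1−phi)ρ_g + phi·ρ_f = 0.8211×2.71 + 0.1789×1.03
       = 2.225 + 0.184 = 2.410 g/cm³

2.41 g/cm³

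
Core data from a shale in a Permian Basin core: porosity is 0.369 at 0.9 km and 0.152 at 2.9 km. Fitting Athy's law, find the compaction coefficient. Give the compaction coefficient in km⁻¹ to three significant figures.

Athy: phi(d) = phi₀ e^(−βd) ⇒ phi₁/phi₂ = e^{β(d₂−d₁)} ⇒ β = ln(phi₁/phi₂)/(d₂−d₁)
β = ln(0.369/0.152) / (2.9 − 0.9) = ln(2.428) / 2 = 0.8869 / 2 = 0.4435 km⁻¹

0.443 km⁻¹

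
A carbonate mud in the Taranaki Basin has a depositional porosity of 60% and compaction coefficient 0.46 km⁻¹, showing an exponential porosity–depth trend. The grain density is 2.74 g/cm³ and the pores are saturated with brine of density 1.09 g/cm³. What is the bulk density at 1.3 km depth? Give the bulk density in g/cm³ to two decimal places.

2.20 g/cm³

Porosity at depth: φ = 0.6·exp(−0.46×1.3) = 0.6×0.5499 = 0.3299
Bulk density: ρ_b = (1−φ)ρ_g + φ·ρ_f = 0.6701×2.74 + 0.3299×1.09
       = 1.836 + 0.360 = 2.196 g/cm³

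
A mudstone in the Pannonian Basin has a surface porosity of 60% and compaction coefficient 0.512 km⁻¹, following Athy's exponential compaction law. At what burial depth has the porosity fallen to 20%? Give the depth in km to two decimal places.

Invert Athy's law: Z = ln(phi₀/phi) / k
Z = ln(0.6/0.2) / 0.512 = ln(3) / 0.512 = 1.0986 / 0.512 = 2.146 km

2.15 km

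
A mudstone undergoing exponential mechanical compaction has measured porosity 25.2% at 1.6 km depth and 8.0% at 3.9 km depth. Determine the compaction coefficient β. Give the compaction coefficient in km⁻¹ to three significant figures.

Athy: φ(Z) = φ₀ e^(−βZ) ⇒ φ₁/φ₂ = e^{β(Z₂−Z₁)} ⇒ β = ln(φ₁/φ₂)/(Z₂−Z₁)
β = ln(0.252/0.08) / (3.9 − 1.6) = ln(3.15) / 2.3 = 1.1474 / 2.3 = 0.4989 km⁻¹

0.499 km⁻¹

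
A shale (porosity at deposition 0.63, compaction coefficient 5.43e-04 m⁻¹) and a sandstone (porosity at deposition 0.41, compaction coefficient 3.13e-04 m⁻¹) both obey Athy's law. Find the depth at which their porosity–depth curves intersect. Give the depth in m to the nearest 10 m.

Working in km (1 km = 1000 m; β in km⁻¹ = β in m⁻¹ × 1000):
Set n₀ₐ e^(−βₐz) = n₀ᵦ e^(−βᵦz) ⇒ ln(n₀ₐ/n₀ᵦ) = (βₐ − βᵦ)·z
z = ln(0.63/0.41) / (0.543 − 0.313) = 0.4296 / 0.23 = 1.868 km

1870 m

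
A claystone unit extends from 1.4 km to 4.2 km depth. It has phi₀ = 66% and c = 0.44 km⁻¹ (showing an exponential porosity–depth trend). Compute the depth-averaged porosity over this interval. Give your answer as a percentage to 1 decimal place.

⟨phi⟩ = (1/(Z₂−Z₁)) ∫ phi₀ e^(−cZ) dZ = phi₀·(e^(−c·Z₁) − e^(−c·Z₂)) / (c·(Z₂−Z₁))
e^(−0.44×1.4) = 0.5401; e^(−0.44×4.2) = 0.1576
⟨phi⟩ = 0.66 × (0.5401 − 0.1576) / (0.44 × 2.8) = 0.66 × 0.3105 = 0.2049

20.5%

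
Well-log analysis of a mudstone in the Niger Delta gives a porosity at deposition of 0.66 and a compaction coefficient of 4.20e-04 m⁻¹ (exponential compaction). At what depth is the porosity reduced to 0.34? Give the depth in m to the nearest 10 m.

1580 m

Working in km (1 km = 1000 m; β in km⁻¹ = β in m⁻¹ × 1000):
Invert Athy's law: Z = ln(n₀/n) / β
Z = ln(0.66/0.34) / 0.42 = ln(1.941) / 0.42 = 0.6633 / 0.42 = 1.579 km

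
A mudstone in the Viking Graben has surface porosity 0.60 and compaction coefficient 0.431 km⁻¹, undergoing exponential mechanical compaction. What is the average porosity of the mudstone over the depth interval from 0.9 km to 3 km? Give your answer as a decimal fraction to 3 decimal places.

⟨phi⟩ = (1/(z₂−z₁)) ∫ phi₀ e^(−kz) dz = phi₀·(e^(−k·z₁) − e^(−k·z₂)) / (k·(z₂−z₁))
e^(−0.431×0.9) = 0.6785; e^(−0.431×3) = 0.2744
⟨phi⟩ = 0.6 × (0.6785 − 0.2744) / (0.431 × 2.1) = 0.6 × 0.4464 = 0.2678

0.268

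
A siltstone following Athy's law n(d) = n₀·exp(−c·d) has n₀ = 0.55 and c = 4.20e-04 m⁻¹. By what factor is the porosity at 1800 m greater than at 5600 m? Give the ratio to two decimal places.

4.93

Working in km (1 km = 1000 m; c in km⁻¹ = c in m⁻¹ × 1000):
n(d₁)/n(d₂) = e^(−c·d₁)/e^(−c·d₂) = e^{c(d₂−d₁)}
= exp(0.42 × 3.8) = exp(1.596) = 4.9333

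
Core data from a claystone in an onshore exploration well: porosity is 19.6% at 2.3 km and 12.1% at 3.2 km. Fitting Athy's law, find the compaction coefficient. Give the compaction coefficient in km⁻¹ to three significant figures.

0.536 km⁻¹

Athy: n(z) = n₀ e^(−βz) ⇒ n₁/n₂ = e^{β(z₂−z₁)} ⇒ β = ln(n₁/n₂)/(z₂−z₁)
β = ln(0.196/0.121) / (3.2 − 2.3) = ln(1.62) / 0.9 = 0.4823 / 0.9 = 0.5359 km⁻¹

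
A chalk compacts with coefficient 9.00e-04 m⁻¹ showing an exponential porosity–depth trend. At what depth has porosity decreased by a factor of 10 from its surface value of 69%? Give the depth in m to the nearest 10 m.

Working in km (1 km = 1000 m; c in km⁻¹ = c in m⁻¹ × 1000):
φ/φ₀ = 1/10 ⇒ exp(−c·Z) = 1/10 ⇒ Z = ln(10) / c
Z = 2.3026 / 0.9 = 2.558 km

2560 m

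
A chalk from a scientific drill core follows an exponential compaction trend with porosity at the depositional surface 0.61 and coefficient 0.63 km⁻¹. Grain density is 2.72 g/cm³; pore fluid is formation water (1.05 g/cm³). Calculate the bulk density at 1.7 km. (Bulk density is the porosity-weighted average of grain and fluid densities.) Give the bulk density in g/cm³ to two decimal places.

Porosity at depth: n = 0.61·exp(−0.63×1.7) = 0.61×0.3427 = 0.2090
Bulk density: ρ_b = (1−n)ρ_g + n·ρ_f = 0.7910×2.72 + 0.2090×1.05
       = 2.151 + 0.219 = 2.371 g/cm³

2.37 g/cm³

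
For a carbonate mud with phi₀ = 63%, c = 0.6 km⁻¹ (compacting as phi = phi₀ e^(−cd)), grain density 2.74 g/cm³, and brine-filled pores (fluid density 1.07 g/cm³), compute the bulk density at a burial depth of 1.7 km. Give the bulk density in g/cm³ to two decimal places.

Porosity at depth: phi = 0.63·exp(−0.6×1.7) = 0.63×0.3606 = 0.2272
Bulk density: ρ_b = (1−phi)ρ_g + phi·ρ_f = 0.7728×2.74 + 0.2272×1.07
       = 2.118 + 0.243 = 2.361 g/cm³

2.36 g/cm³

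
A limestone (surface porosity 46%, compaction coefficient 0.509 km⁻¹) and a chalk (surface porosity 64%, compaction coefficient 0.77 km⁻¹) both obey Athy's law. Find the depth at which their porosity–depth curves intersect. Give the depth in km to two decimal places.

Set n₀ₐ e^(−cₐd) = n₀ᵦ e^(−cᵦd) ⇒ ln(n₀ₐ/n₀ᵦ) = (cₐ − cᵦ)·d
d = ln(0.46/0.64) / (0.509 − 0.77) = -0.3302 / -0.261 = 1.265 km

1.27 km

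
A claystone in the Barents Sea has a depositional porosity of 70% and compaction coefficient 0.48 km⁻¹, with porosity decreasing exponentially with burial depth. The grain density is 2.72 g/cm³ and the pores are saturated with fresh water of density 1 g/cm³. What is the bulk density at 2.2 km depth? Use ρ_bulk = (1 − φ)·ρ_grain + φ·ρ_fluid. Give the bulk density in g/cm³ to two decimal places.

2.30 g/cm³

Porosity at depth: n = 0.7·exp(−0.48×2.2) = 0.7×0.3478 = 0.2435
Bulk density: ρ_b = (1−n)ρ_g + n·ρ_f = 0.7565×2.72 + 0.2435×1
       = 2.058 + 0.243 = 2.301 g/cm³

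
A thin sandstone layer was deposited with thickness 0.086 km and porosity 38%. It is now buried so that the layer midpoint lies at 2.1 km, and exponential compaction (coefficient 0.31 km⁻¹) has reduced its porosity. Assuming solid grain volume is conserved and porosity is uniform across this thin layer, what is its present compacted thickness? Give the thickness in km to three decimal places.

Porosity at 2.1 km: n = 0.38·exp(−0.31×2.1) = 0.1982
Solid-volume conservation: h(1−n) = h₀(1−n₀) ⇒ h = h₀·(1−n₀)/(1−n)
h = 0.086 × (1 − 0.38)/(1 − 0.1982) = 0.086 × 0.7732 = 0.0665 km

0.066 km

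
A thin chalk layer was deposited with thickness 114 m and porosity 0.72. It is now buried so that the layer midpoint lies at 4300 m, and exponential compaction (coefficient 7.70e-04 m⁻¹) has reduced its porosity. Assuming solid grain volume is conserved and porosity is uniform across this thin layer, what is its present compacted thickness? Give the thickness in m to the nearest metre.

Working in km (1 km = 1000 m; β in km⁻¹ = β in m⁻¹ × 1000):
Porosity at 4.3 km: phi = 0.72·exp(−0.77×4.3) = 0.0263
Solid-volume conservation: h(1−phi) = h₀(1−phi₀) ⇒ h = h₀·(1−phi₀)/(1−phi)
h = 0.114 × (1 − 0.72)/(1 − 0.0263) = 0.114 × 0.2876 = 0.0328 km

33 m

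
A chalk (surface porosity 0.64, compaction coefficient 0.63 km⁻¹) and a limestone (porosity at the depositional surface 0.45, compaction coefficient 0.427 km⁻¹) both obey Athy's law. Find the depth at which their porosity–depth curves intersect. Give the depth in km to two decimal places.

Set phi₀ₐ e^(−βₐz) = phi₀ᵦ e^(−βᵦz) ⇒ ln(phi₀ₐ/phi₀ᵦ) = (βₐ − βᵦ)·z
z = ln(0.64/0.45) / (0.63 − 0.427) = 0.3522 / 0.203 = 1.735 km

1.74 km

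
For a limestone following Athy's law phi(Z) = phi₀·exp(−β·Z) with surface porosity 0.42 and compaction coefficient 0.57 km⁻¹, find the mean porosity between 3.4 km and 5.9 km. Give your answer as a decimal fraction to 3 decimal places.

0.032

⟨phi⟩ = (1/(Z₂−Z₁)) ∫ phi₀ e^(−βZ) dZ = phi₀·(e^(−β·Z₁) − e^(−β·Z₂)) / (β·(Z₂−Z₁))
e^(−0.57×3.4) = 0.1440; e^(−0.57×5.9) = 0.0346
⟨phi⟩ = 0.42 × (0.1440 − 0.0346) / (0.57 × 2.5) = 0.42 × 0.0767 = 0.0322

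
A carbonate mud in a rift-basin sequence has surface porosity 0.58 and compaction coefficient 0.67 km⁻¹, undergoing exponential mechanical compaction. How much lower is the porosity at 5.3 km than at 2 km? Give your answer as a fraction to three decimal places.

φ(2) = 0.58·e^(−0.67×2) = 0.1519
φ(5.3) = 0.58·e^(−0.67×5.3) = 0.0166
Δφ = 0.1519 − 0.0166 = 0.1352

0.135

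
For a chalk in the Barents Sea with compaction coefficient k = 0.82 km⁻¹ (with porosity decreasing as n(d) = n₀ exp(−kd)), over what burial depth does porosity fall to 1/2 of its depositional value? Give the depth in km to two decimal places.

n/n₀ = 1/2 ⇒ exp(−k·d) = 1/2 ⇒ d = ln(2) / k
d = 0.6931 / 0.82 = 0.845 km

0.85 km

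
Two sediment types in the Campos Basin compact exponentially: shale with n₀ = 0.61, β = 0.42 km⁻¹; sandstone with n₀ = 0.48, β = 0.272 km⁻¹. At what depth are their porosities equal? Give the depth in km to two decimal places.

Set n₀ₐ e^(−βₐZ) = n₀ᵦ e^(−βᵦZ) ⇒ ln(n₀ₐ/n₀ᵦ) = (βₐ − βᵦ)·Z
Z = ln(0.61/0.48) / (0.42 − 0.272) = 0.2397 / 0.148 = 1.619 km

1.62 km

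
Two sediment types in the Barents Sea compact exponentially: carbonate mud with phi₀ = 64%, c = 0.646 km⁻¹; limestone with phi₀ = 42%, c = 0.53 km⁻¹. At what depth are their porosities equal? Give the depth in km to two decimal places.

Set phi₀ₐ e^(−cₐd) = phi₀ᵦ e^(−cᵦd) ⇒ ln(phi₀ₐ/phi₀ᵦ) = (cₐ − cᵦ)·d
d = ln(0.64/0.42) / (0.646 − 0.53) = 0.4212 / 0.116 = 3.631 km

3.63 km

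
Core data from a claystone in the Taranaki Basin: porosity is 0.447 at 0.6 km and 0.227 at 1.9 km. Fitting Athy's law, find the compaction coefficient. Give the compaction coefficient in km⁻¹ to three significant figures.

0.521 km⁻¹

Athy: n(Z) = n₀ e^(−kZ) ⇒ n₁/n₂ = e^{k(Z₂−Z₁)} ⇒ k = ln(n₁/n₂)/(Z₂−Z₁)
k = ln(0.447/0.227) / (1.9 − 0.6) = ln(1.969) / 1.3 = 0.6776 / 1.3 = 0.5212 km⁻¹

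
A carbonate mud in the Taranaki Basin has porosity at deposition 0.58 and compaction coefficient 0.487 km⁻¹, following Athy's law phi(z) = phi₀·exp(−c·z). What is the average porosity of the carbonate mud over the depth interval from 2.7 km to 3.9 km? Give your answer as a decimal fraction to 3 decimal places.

⟨phi⟩ = (1/(z₂−z₁)) ∫ phi₀ e^(−cz) dz = phi₀·(e^(−c·z₁) − e^(−c·z₂)) / (c·(z₂−z₁))
e^(−0.487×2.7) = 0.2685; e^(−0.487×3.9) = 0.1497
⟨phi⟩ = 0.58 × (0.2685 − 0.1497) / (0.487 × 1.2) = 0.58 × 0.2033 = 0.1179

0.118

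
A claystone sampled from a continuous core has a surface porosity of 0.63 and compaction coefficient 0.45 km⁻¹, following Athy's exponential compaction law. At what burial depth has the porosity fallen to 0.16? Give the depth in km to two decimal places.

3.05 km

Invert Athy's law: Z = ln(φ₀/φ) / β
Z = ln(0.63/0.16) / 0.45 = ln(3.938) / 0.45 = 1.3705 / 0.45 = 3.046 km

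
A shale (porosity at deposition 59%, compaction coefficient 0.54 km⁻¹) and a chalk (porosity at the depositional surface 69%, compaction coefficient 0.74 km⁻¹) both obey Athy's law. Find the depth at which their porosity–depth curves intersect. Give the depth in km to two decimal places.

Set n₀ₐ e^(−kₐd) = n₀ᵦ e^(−kᵦd) ⇒ ln(n₀ₐ/n₀ᵦ) = (kₐ − kᵦ)·d
d = ln(0.59/0.69) / (0.54 − 0.74) = -0.1566 / -0.2 = 0.783 km

0.78 km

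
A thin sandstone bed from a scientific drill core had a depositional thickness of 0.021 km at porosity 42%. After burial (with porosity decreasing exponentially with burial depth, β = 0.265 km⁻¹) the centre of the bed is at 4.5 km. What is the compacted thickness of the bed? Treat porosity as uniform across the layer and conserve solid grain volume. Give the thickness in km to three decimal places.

0.014 km

Porosity at 4.5 km: n = 0.42·exp(−0.265×4.5) = 0.1275
Solid-volume conservation: h(1−n) = h₀(1−n₀) ⇒ h = h₀·(1−n₀)/(1−n)
h = 0.021 × (1 − 0.42)/(1 − 0.1275) = 0.021 × 0.6647 = 0.0140 km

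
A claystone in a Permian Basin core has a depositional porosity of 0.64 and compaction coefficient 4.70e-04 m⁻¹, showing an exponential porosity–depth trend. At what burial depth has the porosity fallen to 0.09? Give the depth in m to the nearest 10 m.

4170 m

Working in km (1 km = 1000 m; k in km⁻¹ = k in m⁻¹ × 1000):
Invert Athy's law: Z = ln(n₀/n) / k
Z = ln(0.64/0.09) / 0.47 = ln(7.111) / 0.47 = 1.9617 / 0.47 = 4.174 km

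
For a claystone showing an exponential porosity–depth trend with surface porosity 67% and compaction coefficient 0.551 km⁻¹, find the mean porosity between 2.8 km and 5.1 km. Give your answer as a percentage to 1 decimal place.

8.1%

⟨φ⟩ = (1/(d₂−d₁)) ∫ φ₀ e^(−βd) dd = φ₀·(e^(−β·d₁) − e^(−β·d₂)) / (β·(d₂−d₁))
e^(−0.551×2.8) = 0.2138; e^(−0.551×5.1) = 0.0602
⟨φ⟩ = 0.67 × (0.2138 − 0.0602) / (0.551 × 2.3) = 0.67 × 0.1212 = 0.0812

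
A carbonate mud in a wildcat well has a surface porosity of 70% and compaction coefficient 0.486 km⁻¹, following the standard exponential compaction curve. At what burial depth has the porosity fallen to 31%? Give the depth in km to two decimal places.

1.68 km

Invert Athy's law: d = ln(n₀/n) / c
d = ln(0.7/0.31) / 0.486 = ln(2.258) / 0.486 = 0.8145 / 0.486 = 1.676 km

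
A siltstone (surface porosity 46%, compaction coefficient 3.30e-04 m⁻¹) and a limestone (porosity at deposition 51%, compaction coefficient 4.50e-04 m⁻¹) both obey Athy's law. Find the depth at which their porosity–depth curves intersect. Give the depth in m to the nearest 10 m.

860 m

Working in km (1 km = 1000 m; k in km⁻¹ = k in m⁻¹ × 1000):
Set phi₀ₐ e^(−kₐZ) = phi₀ᵦ e^(−kᵦZ) ⇒ ln(phi₀ₐ/phi₀ᵦ) = (kₐ − kᵦ)·Z
Z = ln(0.46/0.51) / (0.33 − 0.45) = -0.1032 / -0.12 = 0.860 km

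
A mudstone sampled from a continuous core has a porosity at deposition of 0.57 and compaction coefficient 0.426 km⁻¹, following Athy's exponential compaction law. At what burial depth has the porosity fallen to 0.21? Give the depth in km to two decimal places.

Invert Athy's law: z = ln(φ₀/φ) / c
z = ln(0.57/0.21) / 0.426 = ln(2.714) / 0.426 = 0.9985 / 0.426 = 2.344 km

2.34 km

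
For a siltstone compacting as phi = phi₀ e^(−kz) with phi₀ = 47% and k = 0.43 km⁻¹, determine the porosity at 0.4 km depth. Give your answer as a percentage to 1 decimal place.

39.6%

phi = phi₀·exp(−k·z) = 0.47 × exp(−0.43 × 0.4) = 0.47 × exp(−0.172)
  = 0.47 × 0.8420 = 0.3957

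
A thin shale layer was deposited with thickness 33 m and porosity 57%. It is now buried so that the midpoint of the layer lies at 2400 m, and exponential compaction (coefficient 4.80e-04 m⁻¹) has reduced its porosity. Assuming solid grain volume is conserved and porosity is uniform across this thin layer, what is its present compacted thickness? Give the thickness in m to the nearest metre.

17 m

Working in km (1 km = 1000 m; β in km⁻¹ = β in m⁻¹ × 1000):
Porosity at 2.4 km: n = 0.57·exp(−0.48×2.4) = 0.1801
Solid-volume conservation: h(1−n) = h₀(1−n₀) ⇒ h = h₀·(1−n₀)/(1−n)
h = 0.033 × (1 − 0.57)/(1 − 0.1801) = 0.033 × 0.5245 = 0.0173 km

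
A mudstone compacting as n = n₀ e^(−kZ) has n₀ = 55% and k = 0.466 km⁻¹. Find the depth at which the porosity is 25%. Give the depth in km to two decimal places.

1.69 km

Invert Athy's law: Z = ln(n₀/n) / k
Z = ln(0.55/0.25) / 0.466 = ln(2.2) / 0.466 = 0.7885 / 0.466 = 1.692 km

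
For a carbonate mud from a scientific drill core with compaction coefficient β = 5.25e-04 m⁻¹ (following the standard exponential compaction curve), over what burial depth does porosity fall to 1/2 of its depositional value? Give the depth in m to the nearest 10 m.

Working in km (1 km = 1000 m; β in km⁻¹ = β in m⁻¹ × 1000):
n/n₀ = 1/2 ⇒ exp(−β·z) = 1/2 ⇒ z = ln(2) / β
z = 0.6931 / 0.525 = 1.320 km

1320 m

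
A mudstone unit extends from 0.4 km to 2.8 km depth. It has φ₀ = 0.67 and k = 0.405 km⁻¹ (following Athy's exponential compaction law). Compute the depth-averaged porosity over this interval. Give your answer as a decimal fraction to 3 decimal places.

0.364

⟨φ⟩ = (1/(d₂−d₁)) ∫ φ₀ e^(−kd) dd = φ₀·(e^(−k·d₁) − e^(−k·d₂)) / (k·(d₂−d₁))
e^(−0.405×0.4) = 0.8504; e^(−0.405×2.8) = 0.3217
⟨φ⟩ = 0.67 × (0.8504 − 0.3217) / (0.405 × 2.4) = 0.67 × 0.5439 = 0.3644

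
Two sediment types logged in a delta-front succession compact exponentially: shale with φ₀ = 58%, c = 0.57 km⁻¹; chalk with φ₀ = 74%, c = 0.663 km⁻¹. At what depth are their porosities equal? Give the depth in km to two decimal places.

2.62 km

Set φ₀ₐ e^(−cₐd) = φ₀ᵦ e^(−cᵦd) ⇒ ln(φ₀ₐ/φ₀ᵦ) = (cₐ − cᵦ)·d
d = ln(0.58/0.74) / (0.57 − 0.663) = -0.2436 / -0.093 = 2.620 km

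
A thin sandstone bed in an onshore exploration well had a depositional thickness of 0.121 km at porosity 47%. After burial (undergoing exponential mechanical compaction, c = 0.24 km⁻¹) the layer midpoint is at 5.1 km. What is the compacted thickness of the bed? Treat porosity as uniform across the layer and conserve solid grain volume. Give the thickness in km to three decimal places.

0.074 km

Porosity at 5.1 km: n = 0.47·exp(−0.24×5.1) = 0.1382
Solid-volume conservation: h(1−n) = h₀(1−n₀) ⇒ h = h₀·(1−n₀)/(1−n)
h = 0.121 × (1 − 0.47)/(1 − 0.1382) = 0.121 × 0.6150 = 0.0744 km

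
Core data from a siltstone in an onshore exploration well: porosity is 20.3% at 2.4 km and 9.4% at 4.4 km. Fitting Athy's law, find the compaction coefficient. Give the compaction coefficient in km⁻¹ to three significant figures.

Athy: φ(Z) = φ₀ e^(−kZ) ⇒ φ₁/φ₂ = e^{k(Z₂−Z₁)} ⇒ k = ln(φ₁/φ₂)/(Z₂−Z₁)
k = ln(0.203/0.094) / (4.4 − 2.4) = ln(2.16) / 2 = 0.7699 / 2 = 0.385 km⁻¹

0.385 km⁻¹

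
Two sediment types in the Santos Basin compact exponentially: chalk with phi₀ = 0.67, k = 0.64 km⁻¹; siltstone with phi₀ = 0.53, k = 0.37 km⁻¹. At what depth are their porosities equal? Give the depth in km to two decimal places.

Set phi₀ₐ e^(−kₐd) = phi₀ᵦ e^(−kᵦd) ⇒ ln(phi₀ₐ/phi₀ᵦ) = (kₐ − kᵦ)·d
d = ln(0.67/0.53) / (0.64 − 0.37) = 0.2344 / 0.27 = 0.868 km

0.87 km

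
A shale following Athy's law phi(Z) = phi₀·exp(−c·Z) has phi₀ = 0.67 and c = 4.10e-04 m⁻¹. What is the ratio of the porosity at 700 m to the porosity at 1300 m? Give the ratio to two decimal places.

Working in km (1 km = 1000 m; c in km⁻¹ = c in m⁻¹ × 1000):
phi(Z₁)/phi(Z₂) = e^(−c·Z₁)/e^(−c·Z₂) = e^{c(Z₂−Z₁)}
= exp(0.41 × 0.6) = exp(0.246) = 1.2789

1.28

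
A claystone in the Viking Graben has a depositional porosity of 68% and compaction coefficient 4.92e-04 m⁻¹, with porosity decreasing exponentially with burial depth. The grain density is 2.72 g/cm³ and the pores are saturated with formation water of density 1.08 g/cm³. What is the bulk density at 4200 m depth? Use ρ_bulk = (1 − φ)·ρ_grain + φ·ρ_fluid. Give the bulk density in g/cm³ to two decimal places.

Working in km (1 km = 1000 m; β in km⁻¹ = β in m⁻¹ × 1000):
Porosity at depth: phi = 0.68·exp(−0.492×4.2) = 0.68×0.1266 = 0.0861
Bulk density: ρ_b = (1−phi)ρ_g + phi·ρ_f = 0.9139×2.72 + 0.0861×1.08
       = 2.486 + 0.093 = 2.579 g/cm³

2.58 g/cm³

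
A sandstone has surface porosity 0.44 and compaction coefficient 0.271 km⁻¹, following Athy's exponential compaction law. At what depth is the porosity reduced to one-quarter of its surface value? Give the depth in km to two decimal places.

φ/φ₀ = 1/4 ⇒ exp(−k·Z) = 1/4 ⇒ Z = ln(4) / k
Z = 1.3863 / 0.271 = 5.115 km

5.12 km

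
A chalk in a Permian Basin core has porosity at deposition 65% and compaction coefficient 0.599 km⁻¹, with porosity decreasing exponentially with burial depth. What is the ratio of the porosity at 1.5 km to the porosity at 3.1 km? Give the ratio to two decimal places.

2.61

φ(z₁)/φ(z₂) = e^(−c·z₁)/e^(−c·z₂) = e^{c(z₂−z₁)}
= exp(0.599 × 1.6) = exp(0.9584) = 2.6075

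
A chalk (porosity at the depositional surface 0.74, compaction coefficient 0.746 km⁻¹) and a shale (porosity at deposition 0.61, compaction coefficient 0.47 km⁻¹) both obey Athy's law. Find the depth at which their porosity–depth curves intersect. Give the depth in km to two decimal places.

Set n₀ₐ e^(−kₐd) = n₀ᵦ e^(−kᵦd) ⇒ ln(n₀ₐ/n₀ᵦ) = (kₐ − kᵦ)·d
d = ln(0.74/0.61) / (0.746 − 0.47) = 0.1932 / 0.276 = 0.700 km

0.70 km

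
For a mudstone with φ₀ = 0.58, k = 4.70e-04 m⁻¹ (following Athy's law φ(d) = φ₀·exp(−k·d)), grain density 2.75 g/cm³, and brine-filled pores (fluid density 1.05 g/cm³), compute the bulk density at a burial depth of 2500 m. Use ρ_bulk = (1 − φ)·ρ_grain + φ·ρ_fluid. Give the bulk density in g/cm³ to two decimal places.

2.45 g/cm³

Working in km (1 km = 1000 m; k in km⁻¹ = k in m⁻¹ × 1000):
Porosity at depth: φ = 0.58·exp(−0.47×2.5) = 0.58×0.3088 = 0.1791
Bulk density: ρ_b = (1−φ)ρ_g + φ·ρ_f = 0.8209×2.75 + 0.1791×1.05
       = 2.257 + 0.188 = 2.446 g/cm³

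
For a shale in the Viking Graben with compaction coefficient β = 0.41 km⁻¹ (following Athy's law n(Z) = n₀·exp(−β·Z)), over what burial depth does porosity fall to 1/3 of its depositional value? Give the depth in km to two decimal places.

2.68 km

n/n₀ = 1/3 ⇒ exp(−β·Z) = 1/3 ⇒ Z = ln(3) / β
Z = 1.0986 / 0.41 = 2.680 km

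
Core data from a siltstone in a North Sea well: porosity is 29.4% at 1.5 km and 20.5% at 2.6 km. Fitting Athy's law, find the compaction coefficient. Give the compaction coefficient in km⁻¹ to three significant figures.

Athy: n(Z) = n₀ e^(−kZ) ⇒ n₁/n₂ = e^{k(Z₂−Z₁)} ⇒ k = ln(n₁/n₂)/(Z₂−Z₁)
k = ln(0.294/0.205) / (2.6 − 1.5) = ln(1.434) / 1.1 = 0.3606 / 1.1 = 0.3278 km⁻¹

0.328 km⁻¹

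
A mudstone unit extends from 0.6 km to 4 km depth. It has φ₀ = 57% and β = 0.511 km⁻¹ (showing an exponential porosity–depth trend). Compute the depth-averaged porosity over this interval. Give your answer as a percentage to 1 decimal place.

⟨φ⟩ = (1/(z₂−z₁)) ∫ φ₀ e^(−βz) dz = φ₀·(e^(−β·z₁) − e^(−β·z₂)) / (β·(z₂−z₁))
e^(−0.511×0.6) = 0.7359; e^(−0.511×4) = 0.1295
⟨φ⟩ = 0.57 × (0.7359 − 0.1295) / (0.511 × 3.4) = 0.57 × 0.3490 = 0.1990

19.9%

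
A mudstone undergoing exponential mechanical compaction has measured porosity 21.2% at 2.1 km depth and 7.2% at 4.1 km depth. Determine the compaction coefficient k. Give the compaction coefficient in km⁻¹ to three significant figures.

Athy: phi(d) = phi₀ e^(−kd) ⇒ phi₁/phi₂ = e^{k(d₂−d₁)} ⇒ k = ln(phi₁/phi₂)/(d₂−d₁)
k = ln(0.212/0.072) / (4.1 − 2.1) = ln(2.944) / 2 = 1.0799 / 2 = 0.54 km⁻¹

0.540 km⁻¹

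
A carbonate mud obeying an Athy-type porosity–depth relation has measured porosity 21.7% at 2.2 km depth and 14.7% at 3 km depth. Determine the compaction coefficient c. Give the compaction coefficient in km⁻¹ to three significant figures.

Athy: phi(d) = phi₀ e^(−cd) ⇒ phi₁/phi₂ = e^{c(d₂−d₁)} ⇒ c = ln(phi₁/phi₂)/(d₂−d₁)
c = ln(0.217/0.147) / (3 − 2.2) = ln(1.476) / 0.8 = 0.3895 / 0.8 = 0.4868 km⁻¹

0.487 km⁻¹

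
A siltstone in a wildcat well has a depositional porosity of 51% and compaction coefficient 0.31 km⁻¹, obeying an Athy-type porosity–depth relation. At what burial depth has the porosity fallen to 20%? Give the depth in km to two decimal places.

Invert Athy's law: d = ln(φ₀/φ) / β
d = ln(0.51/0.2) / 0.31 = ln(2.55) / 0.31 = 0.9361 / 0.31 = 3.020 km

3.02 km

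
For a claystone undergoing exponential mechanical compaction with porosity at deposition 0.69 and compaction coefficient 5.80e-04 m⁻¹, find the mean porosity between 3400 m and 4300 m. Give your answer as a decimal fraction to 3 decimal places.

0.075

Working in km (1 km = 1000 m; k in km⁻¹ = k in m⁻¹ × 1000):
⟨phi⟩ = (1/(z₂−z₁)) ∫ phi₀ e^(−kz) dz = phi₀·(e^(−k·z₁) − e^(−k·z₂)) / (k·(z₂−z₁))
e^(−0.58×3.4) = 0.1392; e^(−0.58×4.3) = 0.0826
⟨phi⟩ = 0.69 × (0.1392 − 0.0826) / (0.58 × 0.9) = 0.69 × 0.1084 = 0.0748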